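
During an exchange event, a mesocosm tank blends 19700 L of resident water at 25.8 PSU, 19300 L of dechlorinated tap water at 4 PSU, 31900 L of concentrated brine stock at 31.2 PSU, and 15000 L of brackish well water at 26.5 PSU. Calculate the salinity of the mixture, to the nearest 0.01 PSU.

23.03 PSU

By conservation of dissolved salt,
salt = 19,700×25.8 + 19,300×4 + 31,900×31.2 + 15,000×26.5 = 508,260 + 77,200 + 995,280 + 397,500 = 1,978,240
volume = 19,700 + 19,300 + 31,900 + 15,000 = 85,900 L
S = 1,978,240 / 85,900 = 23.0296 PSU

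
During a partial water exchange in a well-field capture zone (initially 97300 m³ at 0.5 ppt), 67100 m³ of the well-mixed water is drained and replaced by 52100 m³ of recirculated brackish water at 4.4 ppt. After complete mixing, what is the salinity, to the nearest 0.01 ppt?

Remaining after removal: 30,200 m³ at 0.5 ppt (salt = 15,100)
After addition: salt = 15,100 + 52,100×4.4 = 244,340; volume = 82,300 m³
S = 244,340 / 82,300 = 2.9689 ppt

2.97 ppt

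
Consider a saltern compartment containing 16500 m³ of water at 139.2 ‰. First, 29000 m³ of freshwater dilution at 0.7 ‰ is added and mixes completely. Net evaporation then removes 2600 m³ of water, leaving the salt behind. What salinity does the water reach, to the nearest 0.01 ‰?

After mixing: salt = 16,500×139.2 + 29,000×0.7 = 2,317,100; volume = 45,500 m³
After evaporation: salt unchanged = 2,317,100; volume = 45,500 − 2,600 = 42,900 m³
S = 2,317,100 / 42,900 = 54.0117 ‰

54.01 ‰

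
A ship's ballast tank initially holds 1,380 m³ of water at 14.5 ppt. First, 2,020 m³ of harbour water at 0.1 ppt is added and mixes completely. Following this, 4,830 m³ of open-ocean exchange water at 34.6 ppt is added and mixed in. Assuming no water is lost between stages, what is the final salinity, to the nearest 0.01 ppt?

22.76 ppt

Mass of salt is conserved:
Initial salt = 1,380×14.5 = 20,010
After stage 1: salt = 20,010 + 2,020×0.1 = 20,212; volume = 3,400 m³; S = 5.945 ppt
After stage 2: salt = 20,212 + 4,830×34.6 = 187,330; volume = 8,230 m³
S = 187,330 / 8,230 = 22.7618 ppt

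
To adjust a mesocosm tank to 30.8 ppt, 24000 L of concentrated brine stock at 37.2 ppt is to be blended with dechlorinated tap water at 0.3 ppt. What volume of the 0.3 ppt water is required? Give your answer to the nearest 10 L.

5040 L

Salt balance: 24,000×37.2 + V×0.3 = (24,000+V)×30.8
892,800 + 0.3V = 739,200 + 30.8V
153,600 = 30.5V
V = 5,036.07 L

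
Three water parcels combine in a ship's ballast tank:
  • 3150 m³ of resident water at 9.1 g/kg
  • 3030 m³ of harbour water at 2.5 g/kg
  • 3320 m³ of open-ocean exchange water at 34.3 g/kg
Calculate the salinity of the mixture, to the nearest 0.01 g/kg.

By conservation of dissolved salt,
salt = 3,150×9.1 + 3,030×2.5 + 3,320×34.3 = 28,665 + 7,575 + 113,876 = 150,116
volume = 3,150 + 3,030 + 3,320 = 9,500 m³
S = 150,116 / 9,500 = 15.8017 g/kg

15.80 g/kg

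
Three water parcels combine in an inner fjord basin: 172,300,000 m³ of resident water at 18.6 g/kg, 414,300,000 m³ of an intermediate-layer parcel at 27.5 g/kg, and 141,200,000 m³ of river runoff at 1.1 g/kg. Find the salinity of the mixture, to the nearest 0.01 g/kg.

20.27 g/kg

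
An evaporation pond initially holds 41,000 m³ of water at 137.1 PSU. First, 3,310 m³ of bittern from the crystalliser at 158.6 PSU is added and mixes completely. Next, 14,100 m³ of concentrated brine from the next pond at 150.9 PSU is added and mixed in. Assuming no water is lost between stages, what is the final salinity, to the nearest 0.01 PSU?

By conservation of dissolved salt,
Initial salt = 41,000×137.1 = 5,621,100
After stage 1: salt = 5,621,100 + 3,310×158.6 = 6,146,066; volume = 44,310 m³; S = 138.706 PSU
After stage 2: salt = 6,146,066 + 14,100×150.9 = 8,273,756; volume = 58,410 m³
S = 8,273,756 / 58,410 = 141.6496 PSU

141.65 PSU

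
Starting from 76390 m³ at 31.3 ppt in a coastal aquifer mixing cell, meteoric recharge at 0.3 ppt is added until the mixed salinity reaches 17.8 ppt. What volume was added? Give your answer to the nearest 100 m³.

58900 m³

Salt balance: 76,390×31.3 + V×0.3 = (76,390+V)×17.8
2,391,007 + 0.3V = 1,359,742 + 17.8V
1,031,265 = 17.5V
V = 58,929.43 m³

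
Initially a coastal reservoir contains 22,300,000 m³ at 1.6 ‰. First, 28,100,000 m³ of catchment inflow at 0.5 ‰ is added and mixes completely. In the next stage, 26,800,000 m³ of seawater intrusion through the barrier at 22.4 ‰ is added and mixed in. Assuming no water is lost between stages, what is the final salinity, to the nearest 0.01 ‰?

Conserving salt mass:
Initial salt = 22,300,000×1.6 = 35,680,000
After stage 1: salt = 35,680,000 + 28,100,000×0.5 = 49,730,000; volume = 50,400,000 m³; S = 0.987 ‰
After stage 2: salt = 49,730,000 + 26,800,000×22.4 = 650,050,000; volume = 77,200,000 m³
S = 650,050,000 / 77,200,000 = 8.4203 ‰

8.42 ‰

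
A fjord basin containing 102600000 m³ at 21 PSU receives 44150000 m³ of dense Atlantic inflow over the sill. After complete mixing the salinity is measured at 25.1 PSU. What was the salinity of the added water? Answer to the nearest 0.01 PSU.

Salt balance: 102,600,000×21 + 44,150,000×S = 146,750,000×25.1
2,154,600,000 + 44,150,000·S = 3,683,425,000
S = (3,683,425,000 − 2,154,600,000) / 44,150,000 = 34.628 PSU

34.63 PSU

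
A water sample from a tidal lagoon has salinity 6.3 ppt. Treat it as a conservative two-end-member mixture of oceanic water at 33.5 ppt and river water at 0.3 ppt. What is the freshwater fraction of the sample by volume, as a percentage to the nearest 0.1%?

81.9%

Let f be the freshwater fraction. Salt balance per unit volume:
f×0.3 + (1−f)×33.5 = 6.3
f = (33.5 − 6.3) / (33.5 − 0.3) = 27.2/33.2 = 0.8193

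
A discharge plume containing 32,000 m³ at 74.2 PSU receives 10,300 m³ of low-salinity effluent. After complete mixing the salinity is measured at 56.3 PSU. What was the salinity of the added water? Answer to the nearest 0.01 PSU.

Salt balance: 32,000×74.2 + 10,300×S = 42,300×56.3
2,374,400 + 10,300·S = 2,381,490
S = (2,381,490 − 2,374,400) / 10,300 = 0.6883 PSU

0.69 PSU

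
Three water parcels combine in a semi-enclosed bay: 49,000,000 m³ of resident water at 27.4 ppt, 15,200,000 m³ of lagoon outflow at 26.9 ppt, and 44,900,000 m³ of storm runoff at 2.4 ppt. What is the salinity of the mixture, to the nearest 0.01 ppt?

Conserving salt mass:
salt = 49,000,000×27.4 + 15,200,000×26.9 + 44,900,000×2.4 = 1,342,600,000 + 408,880,000 + 107,760,000 = 1,859,240,000
volume = 49,000,000 + 15,200,000 + 44,900,000 = 109,100,000 m³
S = 1,859,240,000 / 109,100,000 = 17.0416 ppt

17.04 ppt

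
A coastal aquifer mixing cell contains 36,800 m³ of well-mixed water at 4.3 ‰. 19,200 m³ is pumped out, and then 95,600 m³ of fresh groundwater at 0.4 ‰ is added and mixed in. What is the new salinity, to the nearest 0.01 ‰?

Remaining after removal: 17,600 m³ at 4.3 ‰ (salt = 75,680)
After addition: salt = 75,680 + 95,600×0.4 = 113,920; volume = 113,200 m³
S = 113,920 / 113,200 = 1.0064 ‰

1.01 ‰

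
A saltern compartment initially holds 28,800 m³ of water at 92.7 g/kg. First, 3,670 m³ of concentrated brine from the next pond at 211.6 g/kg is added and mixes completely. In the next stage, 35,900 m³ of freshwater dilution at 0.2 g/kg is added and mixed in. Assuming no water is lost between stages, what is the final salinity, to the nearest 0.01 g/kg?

Salt balance:
Initial salt = 28,800×92.7 = 2,669,760
After stage 1: salt = 2,669,760 + 3,670×211.6 = 3,446,332; volume = 32,470 m³; S = 106.139 g/kg
After stage 2: salt = 3,446,332 + 35,900×0.2 = 3,453,512; volume = 68,370 m³
S = 3,453,512 / 68,370 = 50.5121 g/kg

50.51 g/kg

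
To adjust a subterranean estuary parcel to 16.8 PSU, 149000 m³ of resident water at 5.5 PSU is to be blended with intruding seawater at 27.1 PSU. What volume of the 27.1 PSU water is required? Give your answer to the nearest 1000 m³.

163000 m³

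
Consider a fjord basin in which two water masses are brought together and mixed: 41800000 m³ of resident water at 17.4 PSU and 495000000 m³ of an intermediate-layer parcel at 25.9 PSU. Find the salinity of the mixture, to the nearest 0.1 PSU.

Conserving salt mass:
salt = 41,800,000×17.4 + 495,000,000×25.9 = 727,320,000 + 12,820,500,000 = 13,547,820,000
volume = 41,800,000 + 495,000,000 = 536,800,000 m³
S = 13,547,820,000 / 536,800,000 = 25.238 PSU

25.2 PSU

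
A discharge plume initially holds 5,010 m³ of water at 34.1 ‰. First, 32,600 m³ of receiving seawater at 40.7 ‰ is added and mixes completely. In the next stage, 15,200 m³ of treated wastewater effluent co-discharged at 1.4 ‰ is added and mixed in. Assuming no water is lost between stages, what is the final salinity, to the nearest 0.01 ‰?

28.76 ‰

Total salt / total volume:
Initial salt = 5,010×34.1 = 170,841
After stage 1: salt = 170,841 + 32,600×40.7 = 1,497,661; volume = 37,610 m³; S = 39.821 ‰
After stage 2: salt = 1,497,661 + 15,200×1.4 = 1,518,941; volume = 52,810 m³
S = 1,518,941 / 52,810 = 28.7624 ‰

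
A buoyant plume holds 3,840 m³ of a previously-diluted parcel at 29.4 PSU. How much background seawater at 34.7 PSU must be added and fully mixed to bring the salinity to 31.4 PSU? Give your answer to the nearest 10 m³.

2330 m³

Salt balance: 3,840×29.4 + V×34.7 = (3,840+V)×31.4
112,896 + 34.7V = 120,576 + 31.4V
7,680 = 3.3V
V = 2,327.27 m³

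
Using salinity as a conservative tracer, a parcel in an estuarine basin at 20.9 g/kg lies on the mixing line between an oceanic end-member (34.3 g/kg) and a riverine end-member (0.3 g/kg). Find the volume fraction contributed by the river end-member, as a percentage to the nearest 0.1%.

39.4%

Let f be the freshwater fraction. Salt balance per unit volume:
f×0.3 + (1−f)×34.3 = 20.9
f = (34.3 − 20.9) / (34.3 − 0.3) = 13.4/34 = 0.3941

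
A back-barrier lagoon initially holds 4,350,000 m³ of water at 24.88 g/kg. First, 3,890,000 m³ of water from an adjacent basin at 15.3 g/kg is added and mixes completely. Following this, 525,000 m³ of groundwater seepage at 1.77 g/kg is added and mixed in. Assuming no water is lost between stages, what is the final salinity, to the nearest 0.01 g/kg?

19.24 g/kg

Mass of salt is conserved:
Initial salt = 4,350,000×24.88 = 108,228,000
After stage 1: salt = 108,228,000 + 3,890,000×15.3 = 167,745,000; volume = 8,240,000 m³; S = 20.357 g/kg
After stage 2: salt = 167,745,000 + 525,000×1.77 = 168,674,250; volume = 8,765,000 m³
S = 168,674,250 / 8,765,000 = 19.2441 g/kg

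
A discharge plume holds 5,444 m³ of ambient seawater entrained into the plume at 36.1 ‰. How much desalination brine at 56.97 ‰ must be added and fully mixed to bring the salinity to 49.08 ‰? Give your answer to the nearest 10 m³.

Salt balance: 5,444×36.1 + V×56.97 = (5,444+V)×49.08
196,528.4 + 56.97V = 267,191.52 + 49.08V
70,663.12 = 7.89V
V = 8,956.04 m³

8960 m³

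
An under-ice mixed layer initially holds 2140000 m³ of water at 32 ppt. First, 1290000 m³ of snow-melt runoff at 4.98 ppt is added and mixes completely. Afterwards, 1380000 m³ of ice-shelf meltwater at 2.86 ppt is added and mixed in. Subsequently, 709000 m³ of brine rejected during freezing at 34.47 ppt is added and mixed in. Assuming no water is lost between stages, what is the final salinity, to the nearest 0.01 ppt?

18.72 ppt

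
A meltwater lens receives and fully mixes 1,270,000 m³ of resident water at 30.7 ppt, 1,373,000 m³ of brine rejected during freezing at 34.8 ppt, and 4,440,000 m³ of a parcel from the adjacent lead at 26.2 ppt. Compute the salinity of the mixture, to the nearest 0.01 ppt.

By conservation of dissolved salt,
salt = 1,270,000×30.7 + 1,373,000×34.8 + 4,440,000×26.2 = 38,989,000 + 47,780,400 + 116,328,000 = 203,097,400
volume = 1,270,000 + 1,373,000 + 4,440,000 = 7,083,000 m³
S = 203,097,400 / 7,083,000 = 28.6739 ppt

28.67 ppt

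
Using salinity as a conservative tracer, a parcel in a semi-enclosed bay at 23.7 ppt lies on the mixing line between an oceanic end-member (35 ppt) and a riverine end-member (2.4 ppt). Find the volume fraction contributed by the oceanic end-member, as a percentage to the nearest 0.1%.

Let g be the oceanic fraction. Salt balance per unit volume:
g×35 + (1−g)×2.4 = 23.7
g = (23.7 − 2.4) / (35 − 2.4) = 21.3/32.6 = 0.6534

65.3%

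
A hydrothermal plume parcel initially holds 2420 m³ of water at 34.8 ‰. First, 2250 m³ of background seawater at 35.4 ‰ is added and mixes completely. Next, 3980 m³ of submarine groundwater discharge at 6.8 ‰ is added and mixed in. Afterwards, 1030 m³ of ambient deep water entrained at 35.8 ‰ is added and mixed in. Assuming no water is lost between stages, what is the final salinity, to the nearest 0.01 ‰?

23.53 ‰

By conservation of dissolved salt,
Initial salt = 2,420×34.8 = 84,216
After stage 1: salt = 84,216 + 2,250×35.4 = 163,866; volume = 4,670 m³; S = 35.089 ‰
After stage 2: salt = 163,866 + 3,980×6.8 = 190,930; volume = 8,650 m³; S = 22.073 ‰
After stage 3: salt = 190,930 + 1,030×35.8 = 227,804; volume = 9,680 m³
S = 227,804 / 9,680 = 23.5335 ‰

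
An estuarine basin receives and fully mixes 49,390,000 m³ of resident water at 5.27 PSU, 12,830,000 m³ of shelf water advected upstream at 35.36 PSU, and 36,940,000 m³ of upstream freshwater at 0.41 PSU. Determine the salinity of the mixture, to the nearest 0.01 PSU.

Total salt / total volume:
salt = 49,390,000×5.27 + 12,830,000×35.36 + 36,940,000×0.41 = 260,285,300 + 453,668,800 + 15,145,400 = 729,099,500
volume = 49,390,000 + 12,830,000 + 36,940,000 = 99,160,000 m³
S = 729,099,500 / 99,160,000 = 7.3528 PSU

7.35 PSU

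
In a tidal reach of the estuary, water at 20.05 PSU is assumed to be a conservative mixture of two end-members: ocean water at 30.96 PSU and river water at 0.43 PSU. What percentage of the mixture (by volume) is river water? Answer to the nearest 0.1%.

35.7%

Let f be the freshwater fraction. Salt balance per unit volume:
f×0.43 + (1−f)×30.96 = 20.05
f = (30.96 − 20.05) / (30.96 − 0.43) = 10.91/30.53 = 0.3574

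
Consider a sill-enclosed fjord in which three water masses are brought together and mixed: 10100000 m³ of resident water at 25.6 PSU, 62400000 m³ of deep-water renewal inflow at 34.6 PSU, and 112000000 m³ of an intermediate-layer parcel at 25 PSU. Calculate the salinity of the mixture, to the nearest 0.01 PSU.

28.28 PSU

Mass of salt is conserved:
salt = 10,100,000×25.6 + 62,400,000×34.6 + 112,000,000×25 = 258,560,000 + 2,159,040,000 + 2,800,000,000 = 5,217,600,000
volume = 10,100,000 + 62,400,000 + 112,000,000 = 184,500,000 m³
S = 5,217,600,000 / 184,500,000 = 28.2797 PSU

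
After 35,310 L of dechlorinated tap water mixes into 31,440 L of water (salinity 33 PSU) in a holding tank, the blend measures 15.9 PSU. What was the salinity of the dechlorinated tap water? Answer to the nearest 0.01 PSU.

0.67 PSU

Salt balance: 31,440×33 + 35,310×S = 66,750×15.9
1,037,520 + 35,310·S = 1,061,325
S = (1,061,325 − 1,037,520) / 35,310 = 0.6742 PSU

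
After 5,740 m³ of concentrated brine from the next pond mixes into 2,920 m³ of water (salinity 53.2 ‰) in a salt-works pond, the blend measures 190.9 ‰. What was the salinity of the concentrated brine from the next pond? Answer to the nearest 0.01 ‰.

260.95 ‰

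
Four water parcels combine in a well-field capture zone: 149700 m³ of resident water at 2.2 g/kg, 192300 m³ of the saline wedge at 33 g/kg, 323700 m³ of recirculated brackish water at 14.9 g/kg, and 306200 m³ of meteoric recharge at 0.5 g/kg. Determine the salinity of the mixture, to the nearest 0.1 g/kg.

12.0 g/kg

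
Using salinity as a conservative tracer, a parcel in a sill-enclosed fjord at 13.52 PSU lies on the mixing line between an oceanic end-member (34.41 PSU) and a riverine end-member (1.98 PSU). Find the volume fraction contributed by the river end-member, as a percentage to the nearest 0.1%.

64.4%

Let f be the freshwater fraction. Salt balance per unit volume:
f×1.98 + (1−f)×34.41 = 13.52
f = (34.41 − 13.52) / (34.41 − 1.98) = 20.89/32.43 = 0.6442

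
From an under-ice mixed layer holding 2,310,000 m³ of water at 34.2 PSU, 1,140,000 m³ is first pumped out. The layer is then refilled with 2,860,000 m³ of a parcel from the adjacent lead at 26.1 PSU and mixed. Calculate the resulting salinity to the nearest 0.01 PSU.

Remaining after removal: 1,170,000 m³ at 34.2 PSU (salt = 40,014,000)
After addition: salt = 40,014,000 + 2,860,000×26.1 = 114,660,000; volume = 4,030,000 m³
S = 114,660,000 / 4,030,000 = 28.4516 PSU

28.45 PSU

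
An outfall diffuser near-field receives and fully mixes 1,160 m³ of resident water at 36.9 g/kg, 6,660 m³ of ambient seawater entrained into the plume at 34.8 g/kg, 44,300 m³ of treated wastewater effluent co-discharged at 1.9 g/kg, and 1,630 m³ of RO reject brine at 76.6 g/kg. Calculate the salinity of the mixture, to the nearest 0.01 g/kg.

By conservation of dissolved salt,
salt = 1,160×36.9 + 6,660×34.8 + 44,300×1.9 + 1,630×76.6 = 42,804 + 231,768 + 84,170 + 124,858 = 483,600
volume = 1,160 + 6,660 + 44,300 + 1,630 = 53,750 m³
S = 483,600 / 53,750 = 8.9972 g/kg

9.00 g/kg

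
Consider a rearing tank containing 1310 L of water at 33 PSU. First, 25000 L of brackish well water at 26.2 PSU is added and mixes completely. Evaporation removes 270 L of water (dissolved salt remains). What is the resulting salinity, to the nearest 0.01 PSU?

26.81 PSU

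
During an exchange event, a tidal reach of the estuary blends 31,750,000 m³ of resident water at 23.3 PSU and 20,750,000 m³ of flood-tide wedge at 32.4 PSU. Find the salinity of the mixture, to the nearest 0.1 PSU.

26.9 PSU

Total salt / total volume:
salt = 31,750,000×23.3 + 20,750,000×32.4 = 739,775,000 + 672,300,000 = 1,412,075,000
volume = 31,750,000 + 20,750,000 = 52,500,000 m³
S = 1,412,075,000 / 52,500,000 = 26.897 PSU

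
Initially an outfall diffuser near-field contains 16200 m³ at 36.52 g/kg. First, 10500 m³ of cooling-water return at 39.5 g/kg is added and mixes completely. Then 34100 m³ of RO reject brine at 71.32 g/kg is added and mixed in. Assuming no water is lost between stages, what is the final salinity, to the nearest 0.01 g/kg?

Salt balance:
Initial salt = 16,200×36.52 = 591,624
After stage 1: salt = 591,624 + 10,500×39.5 = 1,006,374; volume = 26,700 m³; S = 37.692 g/kg
After stage 2: salt = 1,006,374 + 34,100×71.32 = 3,438,386; volume = 60,800 m³
S = 3,438,386 / 60,800 = 56.5524 g/kg

56.55 g/kg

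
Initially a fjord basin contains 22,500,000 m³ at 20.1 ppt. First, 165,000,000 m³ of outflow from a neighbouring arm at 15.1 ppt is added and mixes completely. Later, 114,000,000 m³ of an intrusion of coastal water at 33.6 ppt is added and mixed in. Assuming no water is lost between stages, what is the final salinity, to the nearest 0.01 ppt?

Total salt / total volume:
Initial salt = 22,500,000×20.1 = 452,250,000
After stage 1: salt = 452,250,000 + 165,000,000×15.1 = 2,943,750,000; volume = 187,500,000 m³; S = 15.7 ppt
After stage 2: salt = 2,943,750,000 + 114,000,000×33.6 = 6,774,150,000; volume = 301,500,000 m³
S = 6,774,150,000 / 301,500,000 = 22.4682 ppt

22.47 ppt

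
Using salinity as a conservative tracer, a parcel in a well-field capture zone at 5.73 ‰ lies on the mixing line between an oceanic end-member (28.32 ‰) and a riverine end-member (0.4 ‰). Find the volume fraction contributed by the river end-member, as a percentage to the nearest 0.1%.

80.9%

Let f be the freshwater fraction. Salt balance per unit volume:
f×0.4 + (1−f)×28.32 = 5.73
f = (28.32 − 5.73) / (28.32 − 0.4) = 22.59/27.92 = 0.8091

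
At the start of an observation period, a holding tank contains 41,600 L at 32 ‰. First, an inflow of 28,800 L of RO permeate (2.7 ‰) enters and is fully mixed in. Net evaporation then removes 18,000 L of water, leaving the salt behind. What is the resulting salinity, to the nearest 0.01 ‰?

After mixing: salt = 41,600×32 + 28,800×2.7 = 1,408,960; volume = 70,400 L
After evaporation: salt unchanged = 1,408,960; volume = 70,400 − 18,000 = 52,400 L
S = 1,408,960 / 52,400 = 26.8885 ‰

26.89 ‰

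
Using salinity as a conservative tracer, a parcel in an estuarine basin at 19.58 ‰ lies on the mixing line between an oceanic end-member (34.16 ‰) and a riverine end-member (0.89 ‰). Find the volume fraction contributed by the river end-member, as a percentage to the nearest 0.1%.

43.8%

Let f be the freshwater fraction. Salt balance per unit volume:
f×0.89 + (1−f)×34.16 = 19.58
f = (34.16 − 19.58) / (34.16 − 0.89) = 14.58/33.27 = 0.4382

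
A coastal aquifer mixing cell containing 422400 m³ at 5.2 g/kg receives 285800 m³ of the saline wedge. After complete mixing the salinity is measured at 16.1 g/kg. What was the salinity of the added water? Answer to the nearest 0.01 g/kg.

32.21 g/kg

Salt balance: 422,400×5.2 + 285,800×S = 708,200×16.1
2,196,480 + 285,800·S = 11,402,020
S = (11,402,020 − 2,196,480) / 285,800 = 32.2097 g/kg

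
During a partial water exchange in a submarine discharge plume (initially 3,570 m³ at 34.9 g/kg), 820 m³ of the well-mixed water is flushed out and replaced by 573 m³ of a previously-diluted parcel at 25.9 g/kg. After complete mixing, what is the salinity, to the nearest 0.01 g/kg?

33.35 g/kg

Remaining after removal: 2,750 m³ at 34.9 g/kg (salt = 95,975)
After addition: salt = 95,975 + 573×25.9 = 110,815.7; volume = 3,323 m³
S = 110,815.7 / 3,323 = 33.3481 g/kg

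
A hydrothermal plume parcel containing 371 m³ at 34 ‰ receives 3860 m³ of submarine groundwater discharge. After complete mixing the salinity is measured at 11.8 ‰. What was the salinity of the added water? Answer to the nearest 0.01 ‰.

Salt balance: 371×34 + 3,860×S = 4,231×11.8
12,614 + 3,860·S = 49,925.8
S = (49,925.8 − 12,614) / 3,860 = 9.6663 ‰

9.67 ‰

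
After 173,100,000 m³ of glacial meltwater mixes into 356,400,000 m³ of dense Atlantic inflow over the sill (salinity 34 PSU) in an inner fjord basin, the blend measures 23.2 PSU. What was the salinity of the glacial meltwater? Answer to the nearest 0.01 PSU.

0.96 PSU

Salt balance: 356,400,000×34 + 173,100,000×S = 529,500,000×23.2
12,117,600,000 + 173,100,000·S = 12,284,400,000
S = (12,284,400,000 − 12,117,600,000) / 173,100,000 = 0.9636 PSU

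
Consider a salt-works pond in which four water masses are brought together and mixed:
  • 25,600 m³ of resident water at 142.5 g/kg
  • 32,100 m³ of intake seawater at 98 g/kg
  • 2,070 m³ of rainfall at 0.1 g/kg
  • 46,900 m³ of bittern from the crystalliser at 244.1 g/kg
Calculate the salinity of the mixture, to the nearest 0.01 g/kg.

171.02 g/kg

Mass of salt is conserved:
salt = 25,600×142.5 + 32,100×98 + 2,070×0.1 + 46,900×244.1 = 3,648,000 + 3,145,800 + 207 + 11,448,290 = 18,242,297
volume = 25,600 + 32,100 + 2,070 + 46,900 = 106,670 m³
S = 18,242,297 / 106,670 = 171.0162 g/kg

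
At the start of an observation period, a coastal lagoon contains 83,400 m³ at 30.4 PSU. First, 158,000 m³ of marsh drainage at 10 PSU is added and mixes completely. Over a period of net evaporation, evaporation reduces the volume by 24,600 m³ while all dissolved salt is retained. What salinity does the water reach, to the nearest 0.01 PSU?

After mixing: salt = 83,400×30.4 + 158,000×10 = 4,115,360; volume = 241,400 m³
After evaporation: salt unchanged = 4,115,360; volume = 241,400 − 24,600 = 216,800 m³
S = 4,115,360 / 216,800 = 18.9823 PSU

18.98 PSU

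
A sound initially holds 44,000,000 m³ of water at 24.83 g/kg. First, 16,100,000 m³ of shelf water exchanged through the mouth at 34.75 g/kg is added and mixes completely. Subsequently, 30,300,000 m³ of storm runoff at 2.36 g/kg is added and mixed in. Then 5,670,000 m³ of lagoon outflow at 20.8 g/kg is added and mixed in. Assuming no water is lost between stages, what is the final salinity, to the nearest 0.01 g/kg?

19.17 g/kg

Mass of salt is conserved:
Initial salt = 44,000,000×24.83 = 1,092,520,000
After stage 1: salt = 1,092,520,000 + 16,100,000×34.75 = 1,651,995,000; volume = 60,100,000 m³; S = 27.487 g/kg
After stage 2: salt = 1,651,995,000 + 30,300,000×2.36 = 1,723,503,000; volume = 90,400,000 m³; S = 19.065 g/kg
After stage 3: salt = 1,723,503,000 + 5,670,000×20.8 = 1,841,439,000; volume = 96,070,000 m³
S = 1,841,439,000 / 96,070,000 = 19.1677 g/kg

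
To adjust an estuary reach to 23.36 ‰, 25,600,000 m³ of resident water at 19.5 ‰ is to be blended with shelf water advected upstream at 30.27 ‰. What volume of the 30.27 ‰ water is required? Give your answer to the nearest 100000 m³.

14300000 m³

Salt balance: 25,600,000×19.5 + V×30.27 = (25,600,000+V)×23.36
499,200,000 + 30.27V = 598,016,000 + 23.36V
98,816,000 = 6.91V
V = 14,300,434.15 m³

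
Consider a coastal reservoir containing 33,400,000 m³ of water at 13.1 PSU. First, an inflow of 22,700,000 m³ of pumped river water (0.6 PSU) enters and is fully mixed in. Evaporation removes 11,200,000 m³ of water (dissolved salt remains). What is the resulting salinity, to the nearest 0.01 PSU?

After mixing: salt = 33,400,000×13.1 + 22,700,000×0.6 = 451,160,000; volume = 56,100,000 m³
After evaporation: salt unchanged = 451,160,000; volume = 56,100,000 − 11,200,000 = 44,900,000 m³
S = 451,160,000 / 44,900,000 = 10.0481 PSU

10.05 PSU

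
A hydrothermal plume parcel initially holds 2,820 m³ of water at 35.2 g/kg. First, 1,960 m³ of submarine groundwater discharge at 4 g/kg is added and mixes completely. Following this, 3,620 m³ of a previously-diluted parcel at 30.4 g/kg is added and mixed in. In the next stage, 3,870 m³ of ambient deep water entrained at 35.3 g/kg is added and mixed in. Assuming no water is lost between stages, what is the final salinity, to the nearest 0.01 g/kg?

28.83 g/kg

Mass of salt is conserved:
Initial salt = 2,820×35.2 = 99,264
After stage 1: salt = 99,264 + 1,960×4 = 107,104; volume = 4,780 m³; S = 22.407 g/kg
After stage 2: salt = 107,104 + 3,620×30.4 = 217,152; volume = 8,400 m³; S = 25.851 g/kg
After stage 3: salt = 217,152 + 3,870×35.3 = 353,763; volume = 12,270 m³
S = 353,763 / 12,270 = 28.8315 g/kg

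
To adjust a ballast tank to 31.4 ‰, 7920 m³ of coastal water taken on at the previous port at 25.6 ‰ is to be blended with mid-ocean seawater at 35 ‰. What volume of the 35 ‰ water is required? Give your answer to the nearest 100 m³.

12800 m³

Salt balance: 7,920×25.6 + V×35 = (7,920+V)×31.4
202,752 + 35V = 248,688 + 31.4V
45,936 = 3.6V
V = 12,760 m³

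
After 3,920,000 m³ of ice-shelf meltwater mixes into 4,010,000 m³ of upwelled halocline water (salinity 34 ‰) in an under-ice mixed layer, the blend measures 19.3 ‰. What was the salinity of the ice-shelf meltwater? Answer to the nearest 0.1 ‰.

Salt balance: 4,010,000×34 + 3,920,000×S = 7,930,000×19.3
136,340,000 + 3,920,000·S = 153,049,000
S = (153,049,000 − 136,340,000) / 3,920,000 = 4.2625 ‰

4.3 ‰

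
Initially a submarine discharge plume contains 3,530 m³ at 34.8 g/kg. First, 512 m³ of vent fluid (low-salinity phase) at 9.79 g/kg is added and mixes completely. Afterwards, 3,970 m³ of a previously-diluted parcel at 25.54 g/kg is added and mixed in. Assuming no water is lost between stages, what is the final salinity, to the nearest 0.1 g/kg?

28.6 g/kg

Conserving salt mass:
Initial salt = 3,530×34.8 = 122,844
After stage 1: salt = 122,844 + 512×9.79 = 127,856.48; volume = 4,042 m³; S = 31.632 g/kg
After stage 2: salt = 127,856.48 + 3,970×25.54 = 229,250.28; volume = 8,012 m³
S = 229,250.28 / 8,012 = 28.6134 g/kg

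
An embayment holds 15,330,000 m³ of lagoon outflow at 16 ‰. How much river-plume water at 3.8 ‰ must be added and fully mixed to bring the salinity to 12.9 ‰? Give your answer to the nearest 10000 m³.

Salt balance: 15,330,000×16 + V×3.8 = (15,330,000+V)×12.9
245,280,000 + 3.8V = 197,757,000 + 12.9V
47,523,000 = 9.1V
V = 5,222,307.69 m³

5220000 m³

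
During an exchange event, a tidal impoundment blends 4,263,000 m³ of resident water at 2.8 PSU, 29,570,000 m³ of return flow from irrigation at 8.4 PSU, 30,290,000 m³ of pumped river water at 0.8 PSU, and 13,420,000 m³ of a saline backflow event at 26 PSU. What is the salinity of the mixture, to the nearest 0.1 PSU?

Conserving salt mass:
salt = 4,263,000×2.8 + 29,570,000×8.4 + 30,290,000×0.8 + 13,420,000×26 = 11,936,400 + 248,388,000 + 24,232,000 + 348,920,000 = 633,476,400
volume = 4,263,000 + 29,570,000 + 30,290,000 + 13,420,000 = 77,543,000 m³
S = 633,476,400 / 77,543,000 = 8.169 PSU

8.2 PSU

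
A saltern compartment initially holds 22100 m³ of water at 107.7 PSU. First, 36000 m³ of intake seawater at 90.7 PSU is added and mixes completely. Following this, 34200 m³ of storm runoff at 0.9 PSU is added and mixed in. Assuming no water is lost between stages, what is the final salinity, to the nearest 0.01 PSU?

Salt balance:
Initial salt = 22,100×107.7 = 2,380,170
After stage 1: salt = 2,380,170 + 36,000×90.7 = 5,645,370; volume = 58,100 m³; S = 97.166 PSU
After stage 2: salt = 5,645,370 + 34,200×0.9 = 5,676,150; volume = 92,300 m³
S = 5,676,150 / 92,300 = 61.4967 PSU

61.50 PSU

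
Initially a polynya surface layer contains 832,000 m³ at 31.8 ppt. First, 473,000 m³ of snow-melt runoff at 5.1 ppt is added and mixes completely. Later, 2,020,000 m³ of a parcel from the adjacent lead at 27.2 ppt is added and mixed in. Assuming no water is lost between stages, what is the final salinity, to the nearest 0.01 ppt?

Salt balance:
Initial salt = 832,000×31.8 = 26,457,600
After stage 1: salt = 26,457,600 + 473,000×5.1 = 28,869,900; volume = 1,305,000 m³; S = 22.123 ppt
After stage 2: salt = 28,869,900 + 2,020,000×27.2 = 83,813,900; volume = 3,325,000 m³
S = 83,813,900 / 3,325,000 = 25.2072 ppt

25.21 ppt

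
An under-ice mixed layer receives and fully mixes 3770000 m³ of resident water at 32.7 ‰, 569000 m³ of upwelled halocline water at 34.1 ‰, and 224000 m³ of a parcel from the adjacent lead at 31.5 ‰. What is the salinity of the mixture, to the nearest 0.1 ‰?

32.8 ‰

Conserving salt mass:
salt = 3,770,000×32.7 + 569,000×34.1 + 224,000×31.5 = 123,279,000 + 19,402,900 + 7,056,000 = 149,737,900
volume = 3,770,000 + 569,000 + 224,000 = 4,563,000 m³
S = 149,737,900 / 4,563,000 = 32.816 ‰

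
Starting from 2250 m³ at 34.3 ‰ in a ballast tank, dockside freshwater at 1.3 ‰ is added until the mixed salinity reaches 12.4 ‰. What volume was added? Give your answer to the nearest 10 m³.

4440 m³

Salt balance: 2,250×34.3 + V×1.3 = (2,250+V)×12.4
77,175 + 1.3V = 27,900 + 12.4V
49,275 = 11.1V
V = 4,439.19 m³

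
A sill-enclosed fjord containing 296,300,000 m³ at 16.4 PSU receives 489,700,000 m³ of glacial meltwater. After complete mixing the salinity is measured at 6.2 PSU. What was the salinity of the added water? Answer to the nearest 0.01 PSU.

Salt balance: 296,300,000×16.4 + 489,700,000×S = 786,000,000×6.2
4,859,320,000 + 489,700,000·S = 4,873,200,000
S = (4,873,200,000 − 4,859,320,000) / 489,700,000 = 0.0283 PSU

0.03 PSU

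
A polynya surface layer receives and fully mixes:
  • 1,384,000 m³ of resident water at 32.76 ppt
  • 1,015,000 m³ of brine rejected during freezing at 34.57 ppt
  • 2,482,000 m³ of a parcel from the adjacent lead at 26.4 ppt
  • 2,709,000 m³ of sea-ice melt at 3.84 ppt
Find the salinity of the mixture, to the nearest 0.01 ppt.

Total salt / total volume:
salt = 1,384,000×32.76 + 1,015,000×34.57 + 2,482,000×26.4 + 2,709,000×3.84 = 45,339,840 + 35,088,550 + 65,524,800 + 10,402,560 = 156,355,750
volume = 1,384,000 + 1,015,000 + 2,482,000 + 2,709,000 = 7,590,000 m³
S = 156,355,750 / 7,590,000 = 20.6002 ppt

20.60 ppt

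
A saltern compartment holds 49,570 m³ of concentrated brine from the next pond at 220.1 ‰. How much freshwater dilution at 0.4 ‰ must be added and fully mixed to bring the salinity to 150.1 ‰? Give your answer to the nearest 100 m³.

23200 m³

Salt balance: 49,570×220.1 + V×0.4 = (49,570+V)×150.1
10,910,357 + 0.4V = 7,440,457 + 150.1V
3,469,900 = 149.7V
V = 23,179.02 m³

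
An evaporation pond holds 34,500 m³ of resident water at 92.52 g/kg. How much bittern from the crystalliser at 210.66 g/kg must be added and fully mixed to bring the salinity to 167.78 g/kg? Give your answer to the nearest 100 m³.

Salt balance: 34,500×92.52 + V×210.66 = (34,500+V)×167.78
3,191,940 + 210.66V = 5,788,410 + 167.78V
2,596,470 = 42.88V
V = 60,552.01 m³

60600 m³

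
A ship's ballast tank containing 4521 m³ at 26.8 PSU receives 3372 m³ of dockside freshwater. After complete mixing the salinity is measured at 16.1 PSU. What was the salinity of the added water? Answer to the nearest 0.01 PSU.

1.75 PSU

Salt balance: 4,521×26.8 + 3,372×S = 7,893×16.1
121,162.8 + 3,372·S = 127,077.3
S = (127,077.3 − 121,162.8) / 3,372 = 1.754 PSU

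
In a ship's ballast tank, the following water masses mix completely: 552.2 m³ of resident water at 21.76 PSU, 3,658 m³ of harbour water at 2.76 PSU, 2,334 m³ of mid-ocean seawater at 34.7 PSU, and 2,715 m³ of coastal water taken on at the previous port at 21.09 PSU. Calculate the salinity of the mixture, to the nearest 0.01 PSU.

Mass of salt is conserved:
salt = 552.2×21.76 + 3,658×2.76 + 2,334×34.7 + 2,715×21.09 = 12,015.872 + 10,096.08 + 80,989.8 + 57,259.35 = 160,361.102
volume = 552.2 + 3,658 + 2,334 + 2,715 = 9,259.2 m³
S = 160,361.102 / 9,259.2 = 17.3191 PSU

17.32 PSU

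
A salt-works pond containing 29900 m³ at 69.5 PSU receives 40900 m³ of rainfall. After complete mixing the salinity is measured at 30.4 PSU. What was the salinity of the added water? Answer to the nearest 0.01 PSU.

Salt balance: 29,900×69.5 + 40,900×S = 70,800×30.4
2,078,050 + 40,900·S = 2,152,320
S = (2,152,320 − 2,078,050) / 40,900 = 1.8159 PSU

1.82 PSU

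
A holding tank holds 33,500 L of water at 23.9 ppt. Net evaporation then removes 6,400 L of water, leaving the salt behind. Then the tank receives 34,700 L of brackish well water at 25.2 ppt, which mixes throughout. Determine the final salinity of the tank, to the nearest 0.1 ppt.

27.1 ppt

After evaporation: salt = 33,500×23.9 = 800,650; volume = 33,500 − 6,400 = 27,100 L
After mixing: salt = 800,650 + 34,700×25.2 = 1,675,090; volume = 27,100 + 34,700 = 61,800 L
S = 1,675,090 / 61,800 = 27.105 ppt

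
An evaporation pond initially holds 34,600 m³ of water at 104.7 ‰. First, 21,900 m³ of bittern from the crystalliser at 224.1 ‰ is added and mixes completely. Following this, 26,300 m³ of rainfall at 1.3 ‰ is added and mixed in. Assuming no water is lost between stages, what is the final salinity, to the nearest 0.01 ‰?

Conserving salt mass:
Initial salt = 34,600×104.7 = 3,622,620
After stage 1: salt = 3,622,620 + 21,900×224.1 = 8,530,410; volume = 56,500 m³; S = 150.981 ‰
After stage 2: salt = 8,530,410 + 26,300×1.3 = 8,564,600; volume = 82,800 m³
S = 8,564,600 / 82,800 = 103.4372 ‰

103.44 ‰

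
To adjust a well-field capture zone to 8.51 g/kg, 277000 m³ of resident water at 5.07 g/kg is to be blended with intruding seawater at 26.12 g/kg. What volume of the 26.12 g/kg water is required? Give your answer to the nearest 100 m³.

54100 m³

Salt balance: 277,000×5.07 + V×26.12 = (277,000+V)×8.51
1,404,390 + 26.12V = 2,357,270 + 8.51V
952,880 = 17.61V
V = 54,110.16 m³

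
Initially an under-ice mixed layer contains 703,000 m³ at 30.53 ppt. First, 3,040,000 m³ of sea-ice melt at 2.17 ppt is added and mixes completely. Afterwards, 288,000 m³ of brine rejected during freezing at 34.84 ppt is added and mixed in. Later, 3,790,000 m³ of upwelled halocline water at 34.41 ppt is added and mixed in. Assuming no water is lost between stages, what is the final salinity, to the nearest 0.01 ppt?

21.55 ppt

Conserving salt mass:
Initial salt = 703,000×30.53 = 21,462,590
After stage 1: salt = 21,462,590 + 3,040,000×2.17 = 28,059,390; volume = 3,743,000 m³; S = 7.496 ppt
After stage 2: salt = 28,059,390 + 288,000×34.84 = 38,093,310; volume = 4,031,000 m³; S = 9.45 ppt
After stage 3: salt = 38,093,310 + 3,790,000×34.41 = 168,507,210; volume = 7,821,000 m³
S = 168,507,210 / 7,821,000 = 21.5455 ppt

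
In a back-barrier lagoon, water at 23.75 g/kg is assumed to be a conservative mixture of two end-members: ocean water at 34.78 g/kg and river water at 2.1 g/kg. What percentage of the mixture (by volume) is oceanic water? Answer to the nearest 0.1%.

66.2%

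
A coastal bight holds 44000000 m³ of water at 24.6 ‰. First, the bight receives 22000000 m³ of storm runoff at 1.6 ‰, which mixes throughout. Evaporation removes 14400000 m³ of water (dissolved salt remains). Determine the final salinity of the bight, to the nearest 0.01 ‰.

After mixing: salt = 44,000,000×24.6 + 22,000,000×1.6 = 1,117,600,000; volume = 66,000,000 m³
After evaporation: salt unchanged = 1,117,600,000; volume = 66,000,000 − 14,400,000 = 51,600,000 m³
S = 1,117,600,000 / 51,600,000 = 21.6589 ‰

21.66 ‰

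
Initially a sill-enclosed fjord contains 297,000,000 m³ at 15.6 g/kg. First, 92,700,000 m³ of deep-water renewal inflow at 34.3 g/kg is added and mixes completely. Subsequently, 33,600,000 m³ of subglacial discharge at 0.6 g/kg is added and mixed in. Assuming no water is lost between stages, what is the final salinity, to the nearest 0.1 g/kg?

Conserving salt mass:
Initial salt = 297,000,000×15.6 = 4,633,200,000
After stage 1: salt = 4,633,200,000 + 92,700,000×34.3 = 7,812,810,000; volume = 389,700,000 m³; S = 20.048 g/kg
After stage 2: salt = 7,812,810,000 + 33,600,000×0.6 = 7,832,970,000; volume = 423,300,000 m³
S = 7,832,970,000 / 423,300,000 = 18.5045 g/kg

18.5 g/kg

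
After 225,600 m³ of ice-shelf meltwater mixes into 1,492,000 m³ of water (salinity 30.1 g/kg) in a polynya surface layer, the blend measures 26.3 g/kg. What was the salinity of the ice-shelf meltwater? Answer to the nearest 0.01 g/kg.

Salt balance: 1,492,000×30.1 + 225,600×S = 1,717,600×26.3
44,909,200 + 225,600·S = 45,172,880
S = (45,172,880 − 44,909,200) / 225,600 = 1.1688 g/kg

1.17 g/kg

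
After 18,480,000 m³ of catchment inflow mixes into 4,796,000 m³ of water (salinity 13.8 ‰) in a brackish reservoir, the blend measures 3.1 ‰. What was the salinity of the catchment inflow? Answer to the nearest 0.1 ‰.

Salt balance: 4,796,000×13.8 + 18,480,000×S = 23,276,000×3.1
66,184,800 + 18,480,000·S = 72,155,600
S = (72,155,600 − 66,184,800) / 18,480,000 = 0.3231 ‰

0.3 ‰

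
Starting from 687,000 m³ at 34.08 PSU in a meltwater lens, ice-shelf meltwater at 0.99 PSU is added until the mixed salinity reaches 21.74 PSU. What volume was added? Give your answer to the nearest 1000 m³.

409000 m³

Salt balance: 687,000×34.08 + V×0.99 = (687,000+V)×21.74
23,412,960 + 0.99V = 14,935,380 + 21.74V
8,477,580 = 20.75V
V = 408,558.07 m³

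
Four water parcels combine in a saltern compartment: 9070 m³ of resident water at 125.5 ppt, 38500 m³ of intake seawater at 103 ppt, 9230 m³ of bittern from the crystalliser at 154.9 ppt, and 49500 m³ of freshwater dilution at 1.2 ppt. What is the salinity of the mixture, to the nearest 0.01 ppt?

Salt balance:
salt = 9,070×125.5 + 38,500×103 + 9,230×154.9 + 49,500×1.2 = 1,138,285 + 3,965,500 + 1,429,727 + 59,400 = 6,592,912
volume = 9,070 + 38,500 + 9,230 + 49,500 = 106,300 m³
S = 6,592,912 / 106,300 = 62.0217 ppt

62.02 ppt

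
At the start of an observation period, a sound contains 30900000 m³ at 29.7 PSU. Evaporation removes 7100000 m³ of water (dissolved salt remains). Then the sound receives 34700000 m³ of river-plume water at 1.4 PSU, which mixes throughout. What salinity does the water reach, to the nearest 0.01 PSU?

After evaporation: salt = 30,900,000×29.7 = 917,730,000; volume = 30,900,000 − 7,100,000 = 23,800,000 m³
After mixing: salt = 917,730,000 + 34,700,000×1.4 = 966,310,000; volume = 23,800,000 + 34,700,000 = 58,500,000 m³
S = 966,310,000 / 58,500,000 = 16.5181 PSU

16.52 PSU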